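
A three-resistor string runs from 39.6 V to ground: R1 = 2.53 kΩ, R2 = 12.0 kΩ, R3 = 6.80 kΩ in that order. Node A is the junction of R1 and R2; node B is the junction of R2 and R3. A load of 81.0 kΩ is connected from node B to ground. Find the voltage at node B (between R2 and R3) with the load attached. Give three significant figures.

V ≈ 11.9 V

At node B, R3 is in parallel with the load: R3‖R_L = 6.273 kΩ.
Below node A the resistance is R2 + (R3‖R_L) = 18.27 kΩ, so V_A = 39.6 × 18.27/20.80 = 34.78 V.
Then V_B = V_A × (R3‖R_L)/(R2 + R3‖R_L) = 34.78 × 6.273/18.27 = 11.9 V.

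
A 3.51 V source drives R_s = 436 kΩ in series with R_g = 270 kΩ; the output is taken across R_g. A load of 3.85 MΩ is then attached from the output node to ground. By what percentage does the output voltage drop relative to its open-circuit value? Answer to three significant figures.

The divider's output (Thévenin) resistance is R_s‖R_g = 166.7 kΩ.
Fractional drop under load = R_th/(R_th + R_L) = 166.7 / (166.7 + 3850) = 0.04151.
So the output falls by 4.15 %.

4.15 %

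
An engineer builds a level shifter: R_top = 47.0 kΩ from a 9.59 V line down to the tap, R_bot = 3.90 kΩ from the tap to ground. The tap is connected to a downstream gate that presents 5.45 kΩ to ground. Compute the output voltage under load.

The load sits in parallel with R_bot: R_bot‖R_L = (3.90 × 5.45) / (3.90 + 5.45) = 2.273 kΩ.
V_out = 9.59 × 2.273 / (47.0 + 2.273) = 9.59 × 2.273/49.27 = 0.442 V.

V_out ≈ 0.442 V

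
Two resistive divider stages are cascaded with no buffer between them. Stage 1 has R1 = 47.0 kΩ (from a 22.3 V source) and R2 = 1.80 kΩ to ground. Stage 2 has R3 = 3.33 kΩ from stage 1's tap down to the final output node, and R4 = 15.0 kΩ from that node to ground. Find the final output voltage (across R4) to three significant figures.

V_out ≈ 0.615 V

Stage 2 presents R3+R4 = 18.33 kΩ as a load on stage 1's tap.
Stage 1's lower leg becomes R2‖(R3+R4) = 1.639 kΩ, so V_mid = 22.3 × 1.639/48.64 = 0.7515 V.
Stage 2 is itself unloaded: V_out = V_mid × R4/(R3+R4) = 0.7515 × 15.0/18.33 = 0.615 V.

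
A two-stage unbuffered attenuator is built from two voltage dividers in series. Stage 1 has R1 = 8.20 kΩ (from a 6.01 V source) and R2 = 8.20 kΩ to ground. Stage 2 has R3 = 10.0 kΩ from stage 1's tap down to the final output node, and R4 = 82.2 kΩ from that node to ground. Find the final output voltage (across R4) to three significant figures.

V_out ≈ 2.57 V

Stage 2 presents R3+R4 = 92.20 kΩ as a load on stage 1's tap.
Stage 1's lower leg becomes R2‖(R3+R4) = 7.530 kΩ, so V_mid = 6.01 × 7.530/15.73 = 2.877 V.
Stage 2 is itself unloaded: V_out = V_mid × R4/(R3+R4) = 2.877 × 82.2/92.20 = 2.57 V.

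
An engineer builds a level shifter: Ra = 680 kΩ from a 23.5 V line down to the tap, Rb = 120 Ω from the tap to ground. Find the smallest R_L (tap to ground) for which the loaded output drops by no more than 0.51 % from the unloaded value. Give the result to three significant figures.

R_L(min) ≈ 23.4 kΩ

Output resistance R_th = Ra‖Rb = (680000 × 120)/680100 = 120.0 Ω.
The fractional drop is R_th/(R_th + R_L); requiring this ≤ 0.00510 gives R_L ≥ R_th(1/0.00510 − 1) = 120.0 × 195.1 = 23.4 kΩ.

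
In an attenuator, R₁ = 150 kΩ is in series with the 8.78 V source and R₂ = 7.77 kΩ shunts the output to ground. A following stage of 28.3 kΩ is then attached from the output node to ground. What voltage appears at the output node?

The load sits in parallel with R₂: R₂‖R_L = (7.77 × 28.3) / (7.77 + 28.3) = 6.096 kΩ.
V_out = 8.78 × 6.096 / (150 + 6.096) = 8.78 × 6.096/156.1 = 0.343 V.
(Unloaded it would have been 0.432 V.)

V_out ≈ 0.343 V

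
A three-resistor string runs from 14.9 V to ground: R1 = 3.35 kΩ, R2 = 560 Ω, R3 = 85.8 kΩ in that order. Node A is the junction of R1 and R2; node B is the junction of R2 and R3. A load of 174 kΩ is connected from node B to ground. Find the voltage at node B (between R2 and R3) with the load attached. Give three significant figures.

At node B, R3 is in parallel with the load: R3‖R_L = 57460 Ω.
Below node A the resistance is R2 + (R3‖R_L) = 58020 Ω, so V_A = 14.9 × 58020/61370 = 14.09 V.
Then V_B = V_A × (R3‖R_L)/(R2 + R3‖R_L) = 14.09 × 57460/58020 = 14.0 V.

V ≈ 14.0 V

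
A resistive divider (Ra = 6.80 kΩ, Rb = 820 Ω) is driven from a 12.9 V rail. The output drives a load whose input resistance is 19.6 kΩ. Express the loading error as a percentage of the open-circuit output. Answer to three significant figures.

The divider's output (Thévenin) resistance is Ra‖Rb = 731.8 Ω.
Fractional drop under load = R_th/(R_th + R_L) = 731.8 / (731.8 + 19600) = 0.03599.
So the output falls by 3.60 %.

3.60 %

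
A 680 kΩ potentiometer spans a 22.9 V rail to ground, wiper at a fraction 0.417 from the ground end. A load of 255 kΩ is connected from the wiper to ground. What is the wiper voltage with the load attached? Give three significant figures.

The wiper splits the pot into (1−α)R = 396.4 kΩ above and αR = 283.6 kΩ below.
Lower section ‖ load = 134.3 kΩ.
V_wiper = 22.9 × 134.3/(396.4 + 134.3) = 5.79 V.

V ≈ 5.79 V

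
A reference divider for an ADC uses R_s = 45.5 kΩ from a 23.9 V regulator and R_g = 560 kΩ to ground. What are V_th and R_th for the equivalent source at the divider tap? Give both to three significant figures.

V_th = 22.1 V, R_th = 42.1 kΩ

V_th is the open-circuit tap voltage: 23.9 × 560/(45.5 + 560) = 22.1 V.
With the supply zeroed, R_s and R_g appear in parallel from the tap: R_th = R_s‖R_g = (45.5 × 560)/605.5 = 42.1 kΩ.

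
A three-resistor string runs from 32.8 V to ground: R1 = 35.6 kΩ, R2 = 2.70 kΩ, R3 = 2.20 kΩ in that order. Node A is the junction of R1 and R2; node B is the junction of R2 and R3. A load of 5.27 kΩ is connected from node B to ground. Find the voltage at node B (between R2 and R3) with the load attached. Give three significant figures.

V ≈ 1.28 V

At node B, R3 is in parallel with the load: R3‖R_L = 1.552 kΩ.
Below node A the resistance is R2 + (R3‖R_L) = 4.252 kΩ, so V_A = 32.8 × 4.252/39.85 = 3.500 V.
Then V_B = V_A × (R3‖R_L)/(R2 + R3‖R_L) = 3.500 × 1.552/4.252 = 1.28 V.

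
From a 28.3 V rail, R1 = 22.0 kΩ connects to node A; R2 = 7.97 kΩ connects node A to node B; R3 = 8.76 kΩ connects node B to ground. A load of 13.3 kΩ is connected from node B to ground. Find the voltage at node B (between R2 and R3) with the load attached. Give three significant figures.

V ≈ 4.24 V

At node B, R3 is in parallel with the load: R3‖R_L = 5.281 kΩ.
Below node A the resistance is R2 + (R3‖R_L) = 13.25 kΩ, so V_A = 28.3 × 13.25/35.25 = 10.64 V.
Then V_B = V_A × (R3‖R_L)/(R2 + R3‖R_L) = 10.64 × 5.281/13.25 = 4.24 V.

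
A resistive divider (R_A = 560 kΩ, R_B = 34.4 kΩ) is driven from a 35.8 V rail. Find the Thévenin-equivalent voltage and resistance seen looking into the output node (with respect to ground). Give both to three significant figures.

V_th is the open-circuit tap voltage: 35.8 × 34.4/(560 + 34.4) = 2.07 V.
With the supply zeroed, R_A and R_B appear in parallel from the tap: R_th = R_A‖R_B = (560 × 34.4)/594.4 = 32.4 kΩ.

V_th = 2.07 V, R_th = 32.4 kΩ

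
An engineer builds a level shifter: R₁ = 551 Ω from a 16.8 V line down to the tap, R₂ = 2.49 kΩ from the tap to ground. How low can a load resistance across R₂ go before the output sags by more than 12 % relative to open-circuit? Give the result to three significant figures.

Output resistance R_th = R₁‖R₂ = (551 × 2490)/3041 = 451.2 Ω.
The fractional drop is R_th/(R_th + R_L); requiring this ≤ 0.120 gives R_L ≥ R_th(1/0.120 − 1) = 451.2 × 7.333 = 3.31 kΩ.

R_L(min) ≈ 3.31 kΩ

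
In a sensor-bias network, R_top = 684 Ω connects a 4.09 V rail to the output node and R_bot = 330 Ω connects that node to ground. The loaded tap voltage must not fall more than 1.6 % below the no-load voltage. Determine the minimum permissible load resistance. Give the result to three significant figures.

Output resistance R_th = R_top‖R_bot = (684 × 330)/1014 = 222.6 Ω.
The fractional drop is R_th/(R_th + R_L); requiring this ≤ 0.0160 gives R_L ≥ R_th(1/0.0160 − 1) = 222.6 × 61.50 = 13.7 kΩ.

R_L(min) ≈ 13.7 kΩ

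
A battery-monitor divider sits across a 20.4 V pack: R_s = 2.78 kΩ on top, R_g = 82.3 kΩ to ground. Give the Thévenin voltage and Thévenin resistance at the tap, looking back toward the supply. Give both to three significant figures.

V_th is the open-circuit tap voltage: 20.4 × 82.3/(2.78 + 82.3) = 19.7 V.
With the supply zeroed, R_s and R_g appear in parallel from the tap: R_th = R_s‖R_g = (2.78 × 82.3)/85.08 = 2.69 kΩ.

V_th = 19.7 V, R_th = 2.69 kΩ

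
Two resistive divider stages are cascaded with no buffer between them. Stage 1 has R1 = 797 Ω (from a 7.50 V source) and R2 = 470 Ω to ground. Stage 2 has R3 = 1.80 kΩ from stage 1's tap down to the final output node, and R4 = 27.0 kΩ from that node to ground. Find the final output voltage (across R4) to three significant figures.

V_out ≈ 2.58 V

Stage 2 presents R3+R4 = 28800 Ω as a load on stage 1's tap.
Stage 1's lower leg becomes R2‖(R3+R4) = 462.5 Ω, so V_mid = 7.50 × 462.5/1259 = 2.754 V.
Stage 2 is itself unloaded: V_out = V_mid × R4/(R3+R4) = 2.754 × 27000/28800 = 2.58 V.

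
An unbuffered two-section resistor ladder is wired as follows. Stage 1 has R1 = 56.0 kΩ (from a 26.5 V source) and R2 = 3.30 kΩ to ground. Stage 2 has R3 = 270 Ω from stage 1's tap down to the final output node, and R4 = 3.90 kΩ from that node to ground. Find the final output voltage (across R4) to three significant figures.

V_out ≈ 0.789 V

Stage 2 presents R3+R4 = 4170 Ω as a load on stage 1's tap.
Stage 1's lower leg becomes R2‖(R3+R4) = 1842 Ω, so V_mid = 26.5 × 1842/57840 = 0.8440 V.
Stage 2 is itself unloaded: V_out = V_mid × R4/(R3+R4) = 0.8440 × 3900/4170 = 0.789 V.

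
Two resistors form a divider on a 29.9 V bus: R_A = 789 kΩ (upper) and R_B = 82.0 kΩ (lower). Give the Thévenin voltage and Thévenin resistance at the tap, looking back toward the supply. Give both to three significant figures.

V_th is the open-circuit tap voltage: 29.9 × 82.0/(789 + 82.0) = 2.81 V.
With the supply zeroed, R_A and R_B appear in parallel from the tap: R_th = R_A‖R_B = (789 × 82.0)/871.0 = 74.3 kΩ.

V_th = 2.81 V, R_th = 74.3 kΩ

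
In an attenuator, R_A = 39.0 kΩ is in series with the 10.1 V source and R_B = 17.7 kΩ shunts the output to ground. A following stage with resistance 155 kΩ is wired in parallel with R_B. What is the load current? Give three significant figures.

I_L ≈ 0.0189 mA

R_B‖R_L = 15.89 kΩ; V_out = 10.1 × 15.89/54.89 = 2.923 V.
I_L = V_out / R_L = 2.923 / 155 kΩ = 0.0189 mA.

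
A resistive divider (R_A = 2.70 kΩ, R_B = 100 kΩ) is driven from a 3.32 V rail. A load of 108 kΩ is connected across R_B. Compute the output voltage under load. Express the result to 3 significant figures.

V_out ≈ 3.16 V

The load sits in parallel with R_B: R_B‖R_L = (100 × 108) / (100 + 108) = 51.92 kΩ.
V_out = 3.32 × 51.92 / (2.70 + 51.92) = 3.32 × 51.92/54.62 = 3.16 V.
(Unloaded it would have been 3.23 V.)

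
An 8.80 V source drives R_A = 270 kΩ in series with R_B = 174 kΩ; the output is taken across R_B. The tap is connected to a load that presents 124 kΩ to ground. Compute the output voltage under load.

The load sits in parallel with R_B: R_B‖R_L = (174 × 124) / (174 + 124) = 72.40 kΩ.
V_out = 8.80 × 72.40 / (270 + 72.40) = 8.80 × 72.40/342.4 = 1.86 V.

V_out ≈ 1.86 V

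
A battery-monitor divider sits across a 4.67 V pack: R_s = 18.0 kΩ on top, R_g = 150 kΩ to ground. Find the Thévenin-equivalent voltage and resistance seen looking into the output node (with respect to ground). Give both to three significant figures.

V_th = 4.17 V, R_th = 16.1 kΩ

V_th is the open-circuit tap voltage: 4.67 × 150/(18.0 + 150) = 4.17 V.
With the supply zeroed, R_s and R_g appear in parallel from the tap: R_th = R_s‖R_g = (18.0 × 150)/168.0 = 16.1 kΩ.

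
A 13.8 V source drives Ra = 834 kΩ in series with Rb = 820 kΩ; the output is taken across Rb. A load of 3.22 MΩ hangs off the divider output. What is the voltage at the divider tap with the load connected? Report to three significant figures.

V_out ≈ 6.06 V

The load sits in parallel with Rb: Rb‖R_L = (820 × 3220) / (820 + 3220) = 653.6 kΩ.
V_out = 13.8 × 653.6 / (834 + 653.6) = 13.8 × 653.6/1488 = 6.06 V.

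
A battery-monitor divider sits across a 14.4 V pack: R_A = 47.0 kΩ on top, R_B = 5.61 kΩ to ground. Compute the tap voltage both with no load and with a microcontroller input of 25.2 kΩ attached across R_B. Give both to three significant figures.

Unloaded: 1.54 V; loaded: 1.28 V

Open-circuit: V = 14.4 × 5.61/(47.0 + 5.61) = 1.54 V.
With the load, R_B becomes R_B‖R_L = 4.589 kΩ, so V = 14.4 × 4.589/51.59 = 1.28 V.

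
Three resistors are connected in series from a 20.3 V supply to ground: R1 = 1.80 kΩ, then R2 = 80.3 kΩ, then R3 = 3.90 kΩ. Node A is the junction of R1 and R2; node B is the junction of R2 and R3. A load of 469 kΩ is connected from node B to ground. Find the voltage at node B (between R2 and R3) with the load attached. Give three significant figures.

V ≈ 0.913 V

At node B, R3 is in parallel with the load: R3‖R_L = 3.868 kΩ.
Below node A the resistance is R2 + (R3‖R_L) = 84.17 kΩ, so V_A = 20.3 × 84.17/85.97 = 19.87 V.
Then V_B = V_A × (R3‖R_L)/(R2 + R3‖R_L) = 19.87 × 3.868/84.17 = 0.913 V.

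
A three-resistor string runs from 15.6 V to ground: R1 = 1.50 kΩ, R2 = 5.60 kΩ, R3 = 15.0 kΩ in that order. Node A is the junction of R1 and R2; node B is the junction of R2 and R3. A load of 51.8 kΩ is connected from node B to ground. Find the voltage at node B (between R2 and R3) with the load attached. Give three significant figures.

V ≈ 9.69 V

At node B, R3 is in parallel with the load: R3‖R_L = 11.63 kΩ.
Below node A the resistance is R2 + (R3‖R_L) = 17.23 kΩ, so V_A = 15.6 × 17.23/18.73 = 14.35 V.
Then V_B = V_A × (R3‖R_L)/(R2 + R3‖R_L) = 14.35 × 11.63/17.23 = 9.69 V.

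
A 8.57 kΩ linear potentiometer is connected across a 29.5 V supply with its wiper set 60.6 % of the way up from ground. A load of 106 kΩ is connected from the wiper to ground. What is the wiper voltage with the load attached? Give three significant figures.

V ≈ 17.5 V

The wiper splits the pot into (1−α)R = 3.377 kΩ above and αR = 5.193 kΩ below.
Lower section ‖ load = 4.951 kΩ.
V_wiper = 29.5 × 4.951/(3.377 + 4.951) = 17.5 V.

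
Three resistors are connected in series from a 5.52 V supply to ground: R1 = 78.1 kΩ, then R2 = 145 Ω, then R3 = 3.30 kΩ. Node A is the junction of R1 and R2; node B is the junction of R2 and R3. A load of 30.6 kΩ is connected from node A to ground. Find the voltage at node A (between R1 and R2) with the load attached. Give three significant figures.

Below node A the series string R2+R3 = 3445 Ω sits in parallel with the 30600 Ω load: 3096 Ω.
V_A = 5.52 × 3096/(78100 + 3096) = 0.211 V.

V ≈ 0.211 V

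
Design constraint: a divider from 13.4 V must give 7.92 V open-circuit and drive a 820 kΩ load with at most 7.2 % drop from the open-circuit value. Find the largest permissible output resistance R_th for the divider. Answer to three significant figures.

R_th ≤ 63.6 kΩ

Loading drop = R_th/(R_th + R_L) ≤ 0.0720, so R_th ≤ R_L · ε/(1−ε) = 820 kΩ × 0.0720/0.9280 = 63.6 kΩ.
(Any R1, R2 with R2/(R1+R2) = 0.591 and R1‖R2 ≤ 63.6 kΩ will meet the spec.)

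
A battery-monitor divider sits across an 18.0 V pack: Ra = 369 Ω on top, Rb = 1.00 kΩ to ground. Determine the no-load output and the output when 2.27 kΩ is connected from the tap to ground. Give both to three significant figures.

Unloaded: 13.1 V; loaded: 11.8 V

Open-circuit: V = 18.0 × 1000/(369 + 1000) = 13.1 V.
With the load, Rb becomes Rb‖R_L = 694.2 Ω, so V = 18.0 × 694.2/1063 = 11.8 V.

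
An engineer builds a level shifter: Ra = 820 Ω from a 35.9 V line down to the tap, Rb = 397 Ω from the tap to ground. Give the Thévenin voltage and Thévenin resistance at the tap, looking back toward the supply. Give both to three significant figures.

V_th is the open-circuit tap voltage: 35.9 × 397/(820 + 397) = 11.7 V.
With the supply zeroed, Ra and Rb appear in parallel from the tap: R_th = Ra‖Rb = (820 × 397)/1217 = 267 Ω.

V_th = 11.7 V, R_th = 267 Ω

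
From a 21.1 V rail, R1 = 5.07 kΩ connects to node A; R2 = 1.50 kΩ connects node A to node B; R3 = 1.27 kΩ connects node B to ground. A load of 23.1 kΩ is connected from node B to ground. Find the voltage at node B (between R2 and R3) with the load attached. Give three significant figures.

At node B, R3 is in parallel with the load: R3‖R_L = 1.204 kΩ.
Below node A the resistance is R2 + (R3‖R_L) = 2.704 kΩ, so V_A = 21.1 × 2.704/7.774 = 7.339 V.
Then V_B = V_A × (R3‖R_L)/(R2 + R3‖R_L) = 7.339 × 1.204/2.704 = 3.27 V.

V ≈ 3.27 V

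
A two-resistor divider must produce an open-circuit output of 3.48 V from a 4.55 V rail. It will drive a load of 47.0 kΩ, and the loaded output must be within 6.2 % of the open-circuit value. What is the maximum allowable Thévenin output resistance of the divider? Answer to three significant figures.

Loading drop = R_th/(R_th + R_L) ≤ 0.0620, so R_th ≤ R_L · ε/(1−ε) = 47.0 kΩ × 0.0620/0.9380 = 3.11 kΩ.

R_th ≤ 3.11 kΩ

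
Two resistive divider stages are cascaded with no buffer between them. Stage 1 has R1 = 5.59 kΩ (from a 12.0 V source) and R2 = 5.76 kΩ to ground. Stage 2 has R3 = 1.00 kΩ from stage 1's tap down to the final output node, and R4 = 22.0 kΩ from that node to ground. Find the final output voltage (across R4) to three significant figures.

V_out ≈ 5.19 V

Stage 2 presents R3+R4 = 23.00 kΩ as a load on stage 1's tap.
Stage 1's lower leg becomes R2‖(R3+R4) = 4.606 kΩ, so V_mid = 12.0 × 4.606/10.20 = 5.421 V.
Stage 2 is itself unloaded: V_out = V_mid × R4/(R3+R4) = 5.421 × 22.0/23.00 = 5.19 V.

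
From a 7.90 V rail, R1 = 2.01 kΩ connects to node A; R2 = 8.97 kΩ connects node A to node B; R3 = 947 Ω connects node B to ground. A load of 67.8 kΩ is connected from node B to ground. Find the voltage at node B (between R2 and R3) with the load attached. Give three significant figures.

At node B, R3 is in parallel with the load: R3‖R_L = 934.0 Ω.
Below node A the resistance is R2 + (R3‖R_L) = 9904 Ω, so V_A = 7.90 × 9904/11910 = 6.567 V.
Then V_B = V_A × (R3‖R_L)/(R2 + R3‖R_L) = 6.567 × 934.0/9904 = 0.619 V.

V ≈ 0.619 V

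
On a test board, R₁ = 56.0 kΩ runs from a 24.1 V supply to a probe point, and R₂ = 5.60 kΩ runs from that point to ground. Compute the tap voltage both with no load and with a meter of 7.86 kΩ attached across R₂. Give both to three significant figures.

Open-circuit: V = 24.1 × 5.60/(56.0 + 5.60) = 2.19 V.
With the load, R₂ becomes R₂‖R_L = 3.270 kΩ, so V = 24.1 × 3.270/59.27 = 1.33 V.

Unloaded: 2.19 V; loaded: 1.33 V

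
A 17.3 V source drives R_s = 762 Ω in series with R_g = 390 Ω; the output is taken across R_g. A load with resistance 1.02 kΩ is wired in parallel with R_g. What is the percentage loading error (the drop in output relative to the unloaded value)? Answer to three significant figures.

20.2 %

Unloaded V = 17.3 × 390/1152 = 5.857 V.
Loaded: R_g‖R_L = 282.1 Ω, giving V = 17.3 × 282.1/1044 = 4.675 V.
Drop = (5.857 − 4.675) / 5.857 = 20.2 %.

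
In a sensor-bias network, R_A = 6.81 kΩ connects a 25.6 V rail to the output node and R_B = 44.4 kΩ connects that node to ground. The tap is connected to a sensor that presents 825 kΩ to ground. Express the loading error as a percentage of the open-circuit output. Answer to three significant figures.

0.711 %

The divider's output (Thévenin) resistance is R_A‖R_B = 5.904 kΩ.
Fractional drop under load = R_th/(R_th + R_L) = 5.904 / (5.904 + 825) = 0.007106.
So the output falls by 0.711 %.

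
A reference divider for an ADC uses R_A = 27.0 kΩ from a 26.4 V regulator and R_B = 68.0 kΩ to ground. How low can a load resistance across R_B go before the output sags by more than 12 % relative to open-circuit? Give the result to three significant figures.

Output resistance R_th = R_A‖R_B = (27.0 × 68.0)/95.00 = 19.33 kΩ.
The fractional drop is R_th/(R_th + R_L); requiring this ≤ 0.120 gives R_L ≥ R_th(1/0.120 − 1) = 19.33 × 7.333 = 142 kΩ.

R_L(min) ≈ 142 kΩ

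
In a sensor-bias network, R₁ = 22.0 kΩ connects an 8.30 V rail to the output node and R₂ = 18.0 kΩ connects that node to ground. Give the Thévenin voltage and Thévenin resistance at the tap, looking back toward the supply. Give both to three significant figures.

V_th = 3.73 V, R_th = 9.90 kΩ

V_th is the open-circuit tap voltage: 8.30 × 18.0/(22.0 + 18.0) = 3.73 V.
With the supply zeroed, R₁ and R₂ appear in parallel from the tap: R_th = R₁‖R₂ = (22.0 × 18.0)/40.00 = 9.90 kΩ.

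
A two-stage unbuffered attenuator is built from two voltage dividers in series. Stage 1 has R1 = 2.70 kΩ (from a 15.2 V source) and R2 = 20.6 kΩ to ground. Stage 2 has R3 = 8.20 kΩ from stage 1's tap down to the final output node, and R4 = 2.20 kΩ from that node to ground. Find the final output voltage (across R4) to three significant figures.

Stage 2 presents R3+R4 = 10.40 kΩ as a load on stage 1's tap.
Stage 1's lower leg becomes R2‖(R3+R4) = 6.911 kΩ, so V_mid = 15.2 × 6.911/9.611 = 10.93 V.
Stage 2 is itself unloaded: V_out = V_mid × R4/(R3+R4) = 10.93 × 2.20/10.40 = 2.31 V.

V_out ≈ 2.31 V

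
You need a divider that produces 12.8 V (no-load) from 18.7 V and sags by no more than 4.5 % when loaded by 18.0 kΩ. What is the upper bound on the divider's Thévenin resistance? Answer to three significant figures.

R_th ≤ 848 Ω

Loading drop = R_th/(R_th + R_L) ≤ 0.0450, so R_th ≤ R_L · ε/(1−ε) = 18.0 kΩ × 0.0450/0.9550 = 848 Ω.
(Any R1, R2 with R2/(R1+R2) = 0.684 and R1‖R2 ≤ 848 Ω will meet the spec.)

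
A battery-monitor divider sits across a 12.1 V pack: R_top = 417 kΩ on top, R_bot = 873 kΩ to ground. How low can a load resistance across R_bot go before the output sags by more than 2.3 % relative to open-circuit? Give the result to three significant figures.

R_L(min) ≈ 12.0 MΩ

Output resistance R_th = R_top‖R_bot = (417 × 873)/1290 = 282.2 kΩ.
The fractional drop is R_th/(R_th + R_L); requiring this ≤ 0.0230 gives R_L ≥ R_th(1/0.0230 − 1) = 282.2 × 42.48 = 12.0 MΩ.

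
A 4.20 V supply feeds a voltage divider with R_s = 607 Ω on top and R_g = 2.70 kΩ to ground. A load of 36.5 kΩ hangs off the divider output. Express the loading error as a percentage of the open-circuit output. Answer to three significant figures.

1.34 %

The divider's output (Thévenin) resistance is R_s‖R_g = 495.6 Ω.
Fractional drop under load = R_th/(R_th + R_L) = 495.6 / (495.6 + 36500) = 0.01340.
So the output falls by 1.34 %.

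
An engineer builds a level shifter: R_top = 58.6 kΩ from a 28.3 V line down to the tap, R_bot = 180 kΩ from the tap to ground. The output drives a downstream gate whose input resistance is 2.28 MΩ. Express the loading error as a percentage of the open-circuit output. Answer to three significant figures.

The divider's output (Thévenin) resistance is R_top‖R_bot = 44.21 kΩ.
Fractional drop under load = R_th/(R_th + R_L) = 44.21 / (44.21 + 2280) = 0.01902.
So the output falls by 1.90 %.

1.90 %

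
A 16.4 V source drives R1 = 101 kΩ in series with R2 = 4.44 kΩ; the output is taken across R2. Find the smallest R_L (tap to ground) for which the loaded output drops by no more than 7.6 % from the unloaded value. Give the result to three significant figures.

Output resistance R_th = R1‖R2 = (101 × 4.44)/105.4 = 4.253 kΩ.
The fractional drop is R_th/(R_th + R_L); requiring this ≤ 0.0760 gives R_L ≥ R_th(1/0.0760 − 1) = 4.253 × 12.16 = 51.7 kΩ.

R_L(min) ≈ 51.7 kΩ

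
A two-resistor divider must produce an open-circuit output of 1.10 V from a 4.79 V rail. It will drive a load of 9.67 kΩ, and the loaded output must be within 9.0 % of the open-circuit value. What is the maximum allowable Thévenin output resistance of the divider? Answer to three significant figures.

Loading drop = R_th/(R_th + R_L) ≤ 0.0900, so R_th ≤ R_L · ε/(1−ε) = 9.67 kΩ × 0.0900/0.9100 = 956 Ω.
(Any R1, R2 with R2/(R1+R2) = 0.230 and R1‖R2 ≤ 956 Ω will meet the spec.)

R_th ≤ 956 Ω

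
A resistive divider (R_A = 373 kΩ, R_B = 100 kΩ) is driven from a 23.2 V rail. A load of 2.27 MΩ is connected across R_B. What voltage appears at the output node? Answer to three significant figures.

V_out ≈ 4.74 V

The load sits in parallel with R_B: R_B‖R_L = (100 × 2270) / (100 + 2270) = 95.78 kΩ.
V_out = 23.2 × 95.78 / (373 + 95.78) = 23.2 × 95.78/468.8 = 4.74 V.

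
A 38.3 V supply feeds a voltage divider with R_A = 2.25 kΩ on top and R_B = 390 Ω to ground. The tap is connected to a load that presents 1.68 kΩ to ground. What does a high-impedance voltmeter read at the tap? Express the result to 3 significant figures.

The load sits in parallel with R_B: R_B‖R_L = (390 × 1680) / (390 + 1680) = 316.5 Ω.
V_out = 38.3 × 316.5 / (2250 + 316.5) = 38.3 × 316.5/2567 = 4.72 V.

V_out ≈ 4.72 V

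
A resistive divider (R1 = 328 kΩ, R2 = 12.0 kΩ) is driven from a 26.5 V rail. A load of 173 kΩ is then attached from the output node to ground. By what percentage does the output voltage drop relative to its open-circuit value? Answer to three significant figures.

The divider's output (Thévenin) resistance is R1‖R2 = 11.58 kΩ.
Fractional drop under load = R_th/(R_th + R_L) = 11.58 / (11.58 + 173) = 0.06272.
So the output falls by 6.27 %.

6.27 %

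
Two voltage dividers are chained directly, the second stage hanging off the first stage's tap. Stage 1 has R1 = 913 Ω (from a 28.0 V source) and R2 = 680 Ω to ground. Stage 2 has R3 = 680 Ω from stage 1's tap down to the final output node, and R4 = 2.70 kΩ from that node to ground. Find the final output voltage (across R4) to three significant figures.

Stage 2 presents R3+R4 = 3380 Ω as a load on stage 1's tap.
Stage 1's lower leg becomes R2‖(R3+R4) = 566.1 Ω, so V_mid = 28.0 × 566.1/1479 = 10.72 V.
Stage 2 is itself unloaded: V_out = V_mid × R4/(R3+R4) = 10.72 × 2700/3380 = 8.56 V.

V_out ≈ 8.56 V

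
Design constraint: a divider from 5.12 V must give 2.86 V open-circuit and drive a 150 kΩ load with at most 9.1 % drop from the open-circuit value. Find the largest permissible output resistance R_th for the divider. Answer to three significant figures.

R_th ≤ 15.0 kΩ

Loading drop = R_th/(R_th + R_L) ≤ 0.0910, so R_th ≤ R_L · ε/(1−ε) = 150 kΩ × 0.0910/0.9090 = 15.0 kΩ.
(Any R1, R2 with R2/(R1+R2) = 0.559 and R1‖R2 ≤ 15.0 kΩ will meet the spec.)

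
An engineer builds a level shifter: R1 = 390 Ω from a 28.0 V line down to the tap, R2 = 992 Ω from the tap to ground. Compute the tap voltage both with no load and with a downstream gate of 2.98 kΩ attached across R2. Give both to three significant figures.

Unloaded: 20.1 V; loaded: 18.4 V

Open-circuit: V = 28.0 × 992/(390 + 992) = 20.1 V.
With the load, R2 becomes R2‖R_L = 744.2 Ω, so V = 28.0 × 744.2/1134 = 18.4 V.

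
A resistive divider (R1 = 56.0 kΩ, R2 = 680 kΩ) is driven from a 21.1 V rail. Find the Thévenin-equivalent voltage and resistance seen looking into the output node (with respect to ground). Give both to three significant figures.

V_th is the open-circuit tap voltage: 21.1 × 680/(56.0 + 680) = 19.5 V.
With the supply zeroed, R1 and R2 appear in parallel from the tap: R_th = R1‖R2 = (56.0 × 680)/736.0 = 51.7 kΩ.

V_th = 19.5 V, R_th = 51.7 kΩ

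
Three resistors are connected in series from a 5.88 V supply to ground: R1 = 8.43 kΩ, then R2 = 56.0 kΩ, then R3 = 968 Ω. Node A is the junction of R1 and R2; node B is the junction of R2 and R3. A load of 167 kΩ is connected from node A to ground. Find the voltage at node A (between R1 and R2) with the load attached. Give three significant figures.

V ≈ 4.91 V

Below node A the series string R2+R3 = 56970 Ω sits in parallel with the 167000 Ω load: 42480 Ω.
V_A = 5.88 × 42480/(8430 + 42480) = 4.91 V.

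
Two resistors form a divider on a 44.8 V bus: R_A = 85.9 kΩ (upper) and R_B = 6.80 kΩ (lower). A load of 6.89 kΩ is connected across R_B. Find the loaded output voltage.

V_out ≈ 1.72 V

The load sits in parallel with R_B: R_B‖R_L = (6.80 × 6.89) / (6.80 + 6.89) = 3.422 kΩ.
V_out = 44.8 × 3.422 / (85.9 + 3.422) = 44.8 × 3.422/89.32 = 1.72 V.
(Unloaded it would have been 3.29 V.)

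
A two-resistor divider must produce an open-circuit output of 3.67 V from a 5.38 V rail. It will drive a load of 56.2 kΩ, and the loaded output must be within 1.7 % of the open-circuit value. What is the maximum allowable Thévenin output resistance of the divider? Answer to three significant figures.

R_th ≤ 972 Ω

Loading drop = R_th/(R_th + R_L) ≤ 0.0170, so R_th ≤ R_L · ε/(1−ε) = 56.2 kΩ × 0.0170/0.9830 = 972 Ω.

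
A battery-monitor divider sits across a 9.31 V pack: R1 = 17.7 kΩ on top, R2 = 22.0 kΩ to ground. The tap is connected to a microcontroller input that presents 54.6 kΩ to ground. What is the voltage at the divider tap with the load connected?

The load sits in parallel with R2: R2‖R_L = (22.0 × 54.6) / (22.0 + 54.6) = 15.68 kΩ.
V_out = 9.31 × 15.68 / (17.7 + 15.68) = 9.31 × 15.68/33.38 = 4.37 V.

V_out ≈ 4.37 V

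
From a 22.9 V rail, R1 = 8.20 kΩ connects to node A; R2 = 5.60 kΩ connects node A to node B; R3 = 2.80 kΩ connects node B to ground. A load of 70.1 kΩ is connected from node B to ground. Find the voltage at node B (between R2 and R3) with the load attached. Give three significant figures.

V ≈ 3.74 V

At node B, R3 is in parallel with the load: R3‖R_L = 2.692 kΩ.
Below node A the resistance is R2 + (R3‖R_L) = 8.292 kΩ, so V_A = 22.9 × 8.292/16.49 = 11.51 V.
Then V_B = V_A × (R3‖R_L)/(R2 + R3‖R_L) = 11.51 × 2.692/8.292 = 3.74 V.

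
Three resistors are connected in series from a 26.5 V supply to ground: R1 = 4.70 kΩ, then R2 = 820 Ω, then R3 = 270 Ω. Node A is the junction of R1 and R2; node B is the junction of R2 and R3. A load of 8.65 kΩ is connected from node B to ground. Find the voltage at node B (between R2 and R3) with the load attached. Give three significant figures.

At node B, R3 is in parallel with the load: R3‖R_L = 261.8 Ω.
Below node A the resistance is R2 + (R3‖R_L) = 1082 Ω, so V_A = 26.5 × 1082/5782 = 4.958 V.
Then V_B = V_A × (R3‖R_L)/(R2 + R3‖R_L) = 4.958 × 261.8/1082 = 1.20 V.

V ≈ 1.20 V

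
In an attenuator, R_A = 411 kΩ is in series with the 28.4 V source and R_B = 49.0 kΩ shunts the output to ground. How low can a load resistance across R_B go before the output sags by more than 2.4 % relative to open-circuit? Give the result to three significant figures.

Output resistance R_th = R_A‖R_B = (411 × 49.0)/460.0 = 43.78 kΩ.
The fractional drop is R_th/(R_th + R_L); requiring this ≤ 0.0240 gives R_L ≥ R_th(1/0.0240 − 1) = 43.78 × 40.67 = 1.78 MΩ.

R_L(min) ≈ 1.78 MΩ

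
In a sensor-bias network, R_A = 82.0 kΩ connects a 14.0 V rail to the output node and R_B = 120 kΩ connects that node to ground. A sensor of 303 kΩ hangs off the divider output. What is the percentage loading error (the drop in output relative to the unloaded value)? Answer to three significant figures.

The divider's output (Thévenin) resistance is R_A‖R_B = 48.71 kΩ.
Fractional drop under load = R_th/(R_th + R_L) = 48.71 / (48.71 + 303) = 0.1385.
So the output falls by 13.9 %.

13.9 %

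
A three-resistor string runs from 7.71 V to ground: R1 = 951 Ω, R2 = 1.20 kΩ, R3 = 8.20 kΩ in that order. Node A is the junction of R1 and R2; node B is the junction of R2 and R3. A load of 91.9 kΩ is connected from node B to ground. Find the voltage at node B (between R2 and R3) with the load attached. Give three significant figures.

V ≈ 6.00 V

At node B, R3 is in parallel with the load: R3‖R_L = 7528 Ω.
Below node A the resistance is R2 + (R3‖R_L) = 8728 Ω, so V_A = 7.71 × 8728/9679 = 6.952 V.
Then V_B = V_A × (R3‖R_L)/(R2 + R3‖R_L) = 6.952 × 7528/8728 = 6.00 V.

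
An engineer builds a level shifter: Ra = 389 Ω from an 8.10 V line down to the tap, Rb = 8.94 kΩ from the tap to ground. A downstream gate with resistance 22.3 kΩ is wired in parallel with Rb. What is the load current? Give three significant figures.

I_L ≈ 0.342 mA

Rb‖R_L = 6382 Ω; V_out = 8.10 × 6382/6771 = 7.635 V.
I_L = V_out / R_L = 7.635 / 22.3 kΩ = 0.342 mA.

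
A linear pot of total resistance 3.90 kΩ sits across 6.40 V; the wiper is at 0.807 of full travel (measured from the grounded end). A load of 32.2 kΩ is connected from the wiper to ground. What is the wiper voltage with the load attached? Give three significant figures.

V ≈ 5.07 V

The wiper splits the pot into (1−α)R = 752.7 Ω above and αR = 3147 Ω below.
Lower section ‖ load = 2867 Ω.
V_wiper = 6.40 × 2867/(752.7 + 2867) = 5.07 V.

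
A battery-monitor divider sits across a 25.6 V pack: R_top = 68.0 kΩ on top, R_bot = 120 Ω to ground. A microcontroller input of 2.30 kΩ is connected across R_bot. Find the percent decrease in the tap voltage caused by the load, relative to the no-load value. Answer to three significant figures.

4.95 %

The divider's output (Thévenin) resistance is R_top‖R_bot = 119.8 Ω.
Fractional drop under load = R_th/(R_th + R_L) = 119.8 / (119.8 + 2300) = 0.04950.
So the output falls by 4.95 %.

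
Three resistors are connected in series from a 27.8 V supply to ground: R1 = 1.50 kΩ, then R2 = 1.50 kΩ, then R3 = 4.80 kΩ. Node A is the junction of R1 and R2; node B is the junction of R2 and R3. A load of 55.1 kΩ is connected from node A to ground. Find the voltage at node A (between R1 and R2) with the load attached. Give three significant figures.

V ≈ 22.0 V

Below node A the series string R2+R3 = 6.300 kΩ sits in parallel with the 55.1 kΩ load: 5.654 kΩ.
V_A = 27.8 × 5.654/(1.50 + 5.654) = 22.0 V.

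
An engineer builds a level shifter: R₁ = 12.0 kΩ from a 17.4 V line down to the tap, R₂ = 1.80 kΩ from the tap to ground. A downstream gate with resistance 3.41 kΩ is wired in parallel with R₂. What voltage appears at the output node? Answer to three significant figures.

V_out ≈ 1.56 V

The load sits in parallel with R₂: R₂‖R_L = (1.80 × 3.41) / (1.80 + 3.41) = 1.178 kΩ.
V_out = 17.4 × 1.178 / (12.0 + 1.178) = 17.4 × 1.178/13.18 = 1.56 V.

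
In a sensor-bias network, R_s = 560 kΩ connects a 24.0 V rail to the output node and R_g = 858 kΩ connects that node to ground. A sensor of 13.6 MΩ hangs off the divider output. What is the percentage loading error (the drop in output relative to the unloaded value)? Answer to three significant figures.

The divider's output (Thévenin) resistance is R_s‖R_g = 338.8 kΩ.
Fractional drop under load = R_th/(R_th + R_L) = 338.8 / (338.8 + 13600) = 0.02431.
So the output falls by 2.43 %.

2.43 %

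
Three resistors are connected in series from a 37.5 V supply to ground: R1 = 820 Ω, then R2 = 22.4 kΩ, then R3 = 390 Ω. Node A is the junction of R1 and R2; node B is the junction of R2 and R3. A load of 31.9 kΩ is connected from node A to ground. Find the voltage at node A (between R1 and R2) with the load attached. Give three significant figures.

V ≈ 35.3 V

Below node A the series string R2+R3 = 22790 Ω sits in parallel with the 31900 Ω load: 13290 Ω.
V_A = 37.5 × 13290/(820 + 13290) = 35.3 V.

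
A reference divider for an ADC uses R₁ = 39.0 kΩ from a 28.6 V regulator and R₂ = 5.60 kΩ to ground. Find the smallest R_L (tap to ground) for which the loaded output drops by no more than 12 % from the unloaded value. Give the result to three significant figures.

Output resistance R_th = R₁‖R₂ = (39.0 × 5.60)/44.60 = 4.897 kΩ.
The fractional drop is R_th/(R_th + R_L); requiring this ≤ 0.120 gives R_L ≥ R_th(1/0.120 − 1) = 4.897 × 7.333 = 35.9 kΩ.

R_L(min) ≈ 35.9 kΩ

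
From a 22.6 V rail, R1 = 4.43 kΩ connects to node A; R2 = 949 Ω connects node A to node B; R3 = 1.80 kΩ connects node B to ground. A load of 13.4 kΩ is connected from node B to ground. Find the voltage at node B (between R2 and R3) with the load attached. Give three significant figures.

At node B, R3 is in parallel with the load: R3‖R_L = 1587 Ω.
Below node A the resistance is R2 + (R3‖R_L) = 2536 Ω, so V_A = 22.6 × 2536/6966 = 8.227 V.
Then V_B = V_A × (R3‖R_L)/(R2 + R3‖R_L) = 8.227 × 1587/2536 = 5.15 V.

V ≈ 5.15 V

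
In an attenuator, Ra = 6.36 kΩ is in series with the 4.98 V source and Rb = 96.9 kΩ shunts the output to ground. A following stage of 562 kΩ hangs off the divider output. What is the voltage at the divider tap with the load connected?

V_out ≈ 4.62 V

The load sits in parallel with Rb: Rb‖R_L = (96.9 × 562) / (96.9 + 562) = 82.65 kΩ.
V_out = 4.98 × 82.65 / (6.36 + 82.65) = 4.98 × 82.65/89.01 = 4.62 V.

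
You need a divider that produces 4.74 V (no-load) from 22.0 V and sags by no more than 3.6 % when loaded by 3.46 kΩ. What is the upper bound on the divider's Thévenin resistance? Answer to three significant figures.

Loading drop = R_th/(R_th + R_L) ≤ 0.0360, so R_th ≤ R_L · ε/(1−ε) = 3.46 kΩ × 0.0360/0.9640 = 129 Ω.
(Any R1, R2 with R2/(R1+R2) = 0.215 and R1‖R2 ≤ 129 Ω will meet the spec.)

R_th ≤ 129 Ω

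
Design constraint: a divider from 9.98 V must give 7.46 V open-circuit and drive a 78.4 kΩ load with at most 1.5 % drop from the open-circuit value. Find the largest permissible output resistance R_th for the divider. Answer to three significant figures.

R_th ≤ 1.19 kΩ

Loading drop = R_th/(R_th + R_L) ≤ 0.0150, so R_th ≤ R_L · ε/(1−ε) = 78.4 kΩ × 0.0150/0.9850 = 1.19 kΩ.
(Any R1, R2 with R2/(R1+R2) = 0.747 and R1‖R2 ≤ 1.19 kΩ will meet the spec.)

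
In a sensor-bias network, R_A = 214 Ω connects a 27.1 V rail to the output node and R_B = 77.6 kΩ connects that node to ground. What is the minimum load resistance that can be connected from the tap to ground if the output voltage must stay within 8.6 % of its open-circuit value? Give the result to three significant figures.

R_L(min) ≈ 2.27 kΩ

Output resistance R_th = R_A‖R_B = (214 × 77600)/77810 = 213.4 Ω.
The fractional drop is R_th/(R_th + R_L); requiring this ≤ 0.0860 gives R_L ≥ R_th(1/0.0860 − 1) = 213.4 × 10.63 = 2.27 kΩ.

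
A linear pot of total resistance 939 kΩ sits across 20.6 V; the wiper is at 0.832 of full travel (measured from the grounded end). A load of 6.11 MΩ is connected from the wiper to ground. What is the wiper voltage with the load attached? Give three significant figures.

V ≈ 16.8 V

The wiper splits the pot into (1−α)R = 157.8 kΩ above and αR = 781.2 kΩ below.
Lower section ‖ load = 692.7 kΩ.
V_wiper = 20.6 × 692.7/(157.8 + 692.7) = 16.8 V.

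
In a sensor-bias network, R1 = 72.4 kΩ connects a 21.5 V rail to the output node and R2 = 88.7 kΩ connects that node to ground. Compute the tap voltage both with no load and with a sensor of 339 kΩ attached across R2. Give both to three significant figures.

Unloaded: 11.8 V; loaded: 10.6 V

Open-circuit: V = 21.5 × 88.7/(72.4 + 88.7) = 11.8 V.
With the load, R2 becomes R2‖R_L = 70.30 kΩ, so V = 21.5 × 70.30/142.7 = 10.6 V.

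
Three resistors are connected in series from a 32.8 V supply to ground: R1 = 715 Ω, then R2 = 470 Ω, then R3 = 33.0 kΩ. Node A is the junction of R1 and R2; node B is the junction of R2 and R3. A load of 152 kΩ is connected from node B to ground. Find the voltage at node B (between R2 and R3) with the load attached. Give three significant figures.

At node B, R3 is in parallel with the load: R3‖R_L = 27110 Ω.
Below node A the resistance is R2 + (R3‖R_L) = 27580 Ω, so V_A = 32.8 × 27580/28300 = 31.97 V.
Then V_B = V_A × (R3‖R_L)/(R2 + R3‖R_L) = 31.97 × 27110/27580 = 31.4 V.

V ≈ 31.4 V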